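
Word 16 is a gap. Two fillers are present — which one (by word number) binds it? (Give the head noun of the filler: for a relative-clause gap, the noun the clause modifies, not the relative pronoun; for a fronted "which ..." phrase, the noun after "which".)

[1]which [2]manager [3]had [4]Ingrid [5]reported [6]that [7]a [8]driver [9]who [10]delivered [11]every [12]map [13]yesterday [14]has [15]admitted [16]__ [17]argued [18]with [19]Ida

The marked gap is the subject of "argued".
Its filler is the fronted wh-phrase "which manager", at word 2.
(The other dependency links word 8 to a gap after word 9.)

2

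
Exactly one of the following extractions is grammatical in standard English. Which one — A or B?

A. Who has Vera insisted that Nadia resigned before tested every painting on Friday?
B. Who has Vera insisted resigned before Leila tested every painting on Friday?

In A, the wh-phrase is extracted from inside an adjunct island (introduced by "before"), which blocks movement.
In B, the extraction path crosses only that-complement boundaries, which are transparent.
So B is grammatical.

B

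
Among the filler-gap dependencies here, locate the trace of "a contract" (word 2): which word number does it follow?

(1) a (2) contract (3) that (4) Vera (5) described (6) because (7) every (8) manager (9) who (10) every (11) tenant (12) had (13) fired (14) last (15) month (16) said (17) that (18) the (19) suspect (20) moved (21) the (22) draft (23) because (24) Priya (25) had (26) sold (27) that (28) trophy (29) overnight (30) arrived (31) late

5

The displaced element is "a contract" (word 2).
It functions as the direct object of "described", so the gap sits immediately after word 5 ("described").
Base order: Vera described a contract because every manager who every tenant had fired last month said that the suspect moved the draft because Priya had sold that trophy overnight.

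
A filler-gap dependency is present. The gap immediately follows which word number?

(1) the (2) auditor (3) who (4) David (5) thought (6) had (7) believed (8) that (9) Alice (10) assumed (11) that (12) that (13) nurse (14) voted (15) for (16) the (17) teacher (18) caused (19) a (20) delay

5

The displaced element is "the auditor" (word 2).
It is linked across 1 clause boundary (Ø).
It functions as the subject of "believed", so the gap sits immediately after word 5 ("thought").
Base order: David thought that the auditor had believed that Alice assumed that that nurse voted for the teacher.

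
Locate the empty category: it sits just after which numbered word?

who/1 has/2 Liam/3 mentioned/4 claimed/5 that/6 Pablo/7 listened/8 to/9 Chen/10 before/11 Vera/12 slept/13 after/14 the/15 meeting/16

4

The displaced element is "who" (word 1).
It is linked across 1 clause boundary (Ø).
It functions as the subject of "claimed", so the gap sits immediately after word 4 ("mentioned").
Base order: Liam has mentioned who claimed that Pablo listened to Chen before Vera slept after the meeting.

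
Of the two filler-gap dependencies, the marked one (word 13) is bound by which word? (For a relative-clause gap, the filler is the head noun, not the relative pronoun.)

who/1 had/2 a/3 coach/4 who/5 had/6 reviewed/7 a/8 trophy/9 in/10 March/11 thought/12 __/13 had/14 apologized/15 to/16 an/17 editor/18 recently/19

The marked gap is the subject of "apologized".
Its filler is the fronted wh-phrase "who", at word 1.
(The other dependency links word 4 to a gap after word 5.)

1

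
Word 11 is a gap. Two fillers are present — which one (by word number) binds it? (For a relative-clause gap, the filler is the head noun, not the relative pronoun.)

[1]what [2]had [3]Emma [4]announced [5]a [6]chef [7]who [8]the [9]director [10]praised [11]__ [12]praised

6

The marked gap is inside the relative clause, the direct object of "praised".
Its filler is the head noun "chef" (via "who"), at word 6.
(The other dependency links word 1 to a gap after word 12.)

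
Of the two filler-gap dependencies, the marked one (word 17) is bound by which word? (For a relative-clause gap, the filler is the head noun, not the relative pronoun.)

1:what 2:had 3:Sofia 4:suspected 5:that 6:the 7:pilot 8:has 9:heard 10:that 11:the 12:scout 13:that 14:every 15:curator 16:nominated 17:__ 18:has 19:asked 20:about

The marked gap is inside the relative clause, the direct object of "nominated".
Its filler is the head noun "scout" (via "that"), at word 12.
(The other dependency links word 1 to a gap after word 20.)

12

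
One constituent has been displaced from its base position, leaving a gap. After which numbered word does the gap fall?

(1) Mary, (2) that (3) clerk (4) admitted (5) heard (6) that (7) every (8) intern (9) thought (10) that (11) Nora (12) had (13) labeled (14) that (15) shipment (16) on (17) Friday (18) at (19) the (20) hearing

The displaced element is "Mary" (word 1).
It is linked across 1 clause boundary (Ø).
It functions as the subject of "heard", so the gap sits immediately after word 4 ("admitted").
Base order: That clerk admitted that Mary heard that every intern thought that Nora had labeled that shipment on Friday at the hearing.

4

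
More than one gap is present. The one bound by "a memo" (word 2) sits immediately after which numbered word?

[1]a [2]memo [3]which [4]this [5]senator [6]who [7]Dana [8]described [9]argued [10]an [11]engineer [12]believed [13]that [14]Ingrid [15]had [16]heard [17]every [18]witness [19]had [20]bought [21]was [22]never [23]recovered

The displaced element is "a memo" (word 2).
It is linked across 3 clause boundaries (Ø → that → Ø).
It functions as the direct object of "bought", so the gap sits immediately after word 20 ("bought").
Base order: This senator who Dana described argued an engineer believed that Ingrid had heard every witness had bought a memo.

20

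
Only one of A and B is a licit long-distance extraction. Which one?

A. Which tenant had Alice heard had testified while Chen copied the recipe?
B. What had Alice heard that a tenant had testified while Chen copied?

A

In B, the wh-phrase is extracted from inside an adjunct island (introduced by "while"), which blocks movement.
In A, the extraction path crosses only that-complement boundaries, which are transparent.
So A is grammatical.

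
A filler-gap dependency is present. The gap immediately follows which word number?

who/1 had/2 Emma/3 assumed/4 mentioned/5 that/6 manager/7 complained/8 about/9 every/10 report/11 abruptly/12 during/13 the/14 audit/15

4

The displaced element is "who" (word 1).
It is linked across 1 clause boundary (Ø).
It functions as the subject of "mentioned", so the gap sits immediately after word 4 ("assumed").
Base order: Emma had assumed that who mentioned that manager complained about every report abruptly during the audit.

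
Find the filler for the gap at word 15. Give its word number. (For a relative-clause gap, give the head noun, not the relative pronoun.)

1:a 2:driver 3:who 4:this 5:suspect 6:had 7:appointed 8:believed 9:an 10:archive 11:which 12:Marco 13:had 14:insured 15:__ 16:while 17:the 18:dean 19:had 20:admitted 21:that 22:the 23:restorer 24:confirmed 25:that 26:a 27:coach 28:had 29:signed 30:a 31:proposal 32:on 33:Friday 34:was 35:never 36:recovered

10

The gap at 15 is the object of "insured", inside a relative clause.
The relative pronoun is "which" (word 11); it is bound by the head noun immediately before it.
Its filler is the head noun "archive", at word 10.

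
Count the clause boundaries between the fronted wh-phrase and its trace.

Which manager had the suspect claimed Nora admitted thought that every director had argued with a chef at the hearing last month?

2

"which manager" is extracted from the subject of "thought".
Boundaries crossed, outermost first: [Ø], [Ø] — 2 in total.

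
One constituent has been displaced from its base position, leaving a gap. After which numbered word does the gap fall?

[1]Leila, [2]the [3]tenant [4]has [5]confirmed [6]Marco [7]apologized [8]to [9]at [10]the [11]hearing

The displaced element is "Leila" (word 1).
It is linked across 1 clause boundary (Ø).
It functions as the object of the preposition "to" of "apologized", so the gap sits immediately after word 8 ("to").
Base order: The tenant has confirmed Marco apologized to Leila at the hearing.

8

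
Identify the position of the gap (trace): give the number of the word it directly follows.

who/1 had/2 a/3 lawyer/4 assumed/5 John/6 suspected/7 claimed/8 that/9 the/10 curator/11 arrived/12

The displaced element is "who" (word 1).
It is linked across 2 clause boundaries (Ø → Ø).
It functions as the subject of "claimed", so the gap sits immediately after word 7 ("suspected").
Base order: A lawyer had assumed John suspected that who claimed that the curator arrived.

7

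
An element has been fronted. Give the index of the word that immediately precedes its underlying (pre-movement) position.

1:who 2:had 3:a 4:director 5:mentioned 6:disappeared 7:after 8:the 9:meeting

The displaced element is "who" (word 1).
It is linked across 1 clause boundary (Ø).
It functions as the subject of "disappeared", so the gap sits immediately after word 5 ("mentioned").
Base order: A director had mentioned that who disappeared after the meeting.

5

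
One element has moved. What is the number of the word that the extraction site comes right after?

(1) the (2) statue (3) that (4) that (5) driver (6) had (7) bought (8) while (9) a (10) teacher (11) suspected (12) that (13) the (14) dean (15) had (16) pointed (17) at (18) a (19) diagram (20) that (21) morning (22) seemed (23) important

7

The displaced element is "the statue" (word 2).
It functions as the direct object of "bought", so the gap sits immediately after word 7 ("bought").
Base order: That driver had bought the statue while a teacher suspected that the dean had pointed at a diagram that morning.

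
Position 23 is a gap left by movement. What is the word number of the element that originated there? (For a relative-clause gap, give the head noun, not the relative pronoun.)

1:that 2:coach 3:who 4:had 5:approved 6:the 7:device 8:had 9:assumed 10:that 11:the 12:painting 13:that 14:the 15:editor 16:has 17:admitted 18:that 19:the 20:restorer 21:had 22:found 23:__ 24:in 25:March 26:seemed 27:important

12

The gap at 23 is the object of "found", inside a relative clause.
The relative pronoun is "that" (word 13); it is bound by the head noun immediately before it.
Its filler is the head noun "painting", at word 12.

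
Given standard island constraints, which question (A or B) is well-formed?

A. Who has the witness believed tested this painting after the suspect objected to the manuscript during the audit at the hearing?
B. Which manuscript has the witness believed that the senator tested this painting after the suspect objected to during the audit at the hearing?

In B, the wh-phrase is extracted from inside an adjunct island (introduced by "after"), which blocks movement.
In A, the extraction path crosses only that-complement boundaries, which are transparent.
So A is grammatical.

A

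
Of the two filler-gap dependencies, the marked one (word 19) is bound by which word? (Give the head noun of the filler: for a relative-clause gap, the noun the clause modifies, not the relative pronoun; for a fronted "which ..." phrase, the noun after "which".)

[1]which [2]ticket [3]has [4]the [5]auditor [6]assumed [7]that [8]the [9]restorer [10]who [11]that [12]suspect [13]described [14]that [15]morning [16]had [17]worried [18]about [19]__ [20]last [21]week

2

The marked gap is the object of the preposition "about" of "worried".
Its filler is the fronted wh-phrase "which ticket", at word 2.
(The other dependency links word 9 to a gap after word 13.)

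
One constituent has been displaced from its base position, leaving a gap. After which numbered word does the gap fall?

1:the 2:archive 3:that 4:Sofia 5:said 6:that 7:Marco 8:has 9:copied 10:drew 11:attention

9

The displaced element is "the archive" (word 2).
It is linked across 1 clause boundary (that).
It functions as the direct object of "copied", so the gap sits immediately after word 9 ("copied").
Base order: Sofia said that Marco has copied the archive.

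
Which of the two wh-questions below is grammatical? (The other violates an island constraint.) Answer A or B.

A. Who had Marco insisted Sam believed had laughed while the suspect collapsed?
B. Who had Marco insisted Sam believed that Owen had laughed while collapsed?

In B, the wh-phrase is extracted from inside an adjunct island (introduced by "while"), which blocks movement.
In A, the extraction path crosses only that-complement boundaries, which are transparent.
So A is grammatical.

A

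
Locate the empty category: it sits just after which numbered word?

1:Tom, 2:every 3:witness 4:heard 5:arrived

The displaced element is "Tom" (word 1).
It is linked across 1 clause boundary (Ø).
It functions as the subject of "arrived", so the gap sits immediately after word 4 ("heard").
Base order: Every witness heard that Tom arrived.

4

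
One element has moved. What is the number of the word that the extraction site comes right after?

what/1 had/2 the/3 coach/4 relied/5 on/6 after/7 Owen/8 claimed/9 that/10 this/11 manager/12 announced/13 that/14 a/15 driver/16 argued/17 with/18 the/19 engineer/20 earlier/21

6

The displaced element is "what" (word 1).
It functions as the object of the preposition "on" of "relied", so the gap sits immediately after word 6 ("on").
Base order: The coach had relied on what after Owen claimed that this manager announced that a driver argued with the engineer earlier.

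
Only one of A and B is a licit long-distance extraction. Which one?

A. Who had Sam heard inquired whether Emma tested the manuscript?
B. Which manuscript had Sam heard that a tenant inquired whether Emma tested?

A

In B, the wh-phrase is extracted from inside a wh-island (introduced by "whether"), which blocks movement.
In A, the extraction path crosses only that-complement boundaries, which are transparent.
So A is grammatical.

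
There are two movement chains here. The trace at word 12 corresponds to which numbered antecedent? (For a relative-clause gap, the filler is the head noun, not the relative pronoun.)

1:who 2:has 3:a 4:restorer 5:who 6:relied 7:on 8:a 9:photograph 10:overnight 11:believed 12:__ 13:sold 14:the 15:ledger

The marked gap is the subject of "sold".
Its filler is the fronted wh-phrase "who", at word 1.
(The other dependency links word 4 to a gap after word 5.)

1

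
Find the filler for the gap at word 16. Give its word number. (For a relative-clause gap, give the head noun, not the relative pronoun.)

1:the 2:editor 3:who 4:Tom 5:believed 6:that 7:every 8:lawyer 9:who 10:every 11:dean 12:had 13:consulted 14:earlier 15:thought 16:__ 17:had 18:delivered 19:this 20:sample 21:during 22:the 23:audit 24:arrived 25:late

2

The gap at 16 is the subject of "delivered", inside a relative clause.
The relative pronoun is "who" (word 3); it is bound by the head noun immediately before it.
Its filler is the head noun "editor", at word 2.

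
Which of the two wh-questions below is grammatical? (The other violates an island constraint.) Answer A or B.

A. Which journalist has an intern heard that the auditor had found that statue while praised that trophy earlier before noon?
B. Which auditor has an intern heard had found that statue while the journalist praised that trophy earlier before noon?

B

In A, the wh-phrase is extracted from inside an adjunct island (introduced by "while"), which blocks movement.
In B, the extraction path crosses only that-complement boundaries, which are transparent.
So B is grammatical.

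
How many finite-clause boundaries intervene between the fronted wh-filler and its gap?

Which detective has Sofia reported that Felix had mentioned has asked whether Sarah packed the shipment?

"which detective" is extracted from the subject of "asked".
Boundaries crossed, outermost first: [that], [Ø] — 2 in total.

2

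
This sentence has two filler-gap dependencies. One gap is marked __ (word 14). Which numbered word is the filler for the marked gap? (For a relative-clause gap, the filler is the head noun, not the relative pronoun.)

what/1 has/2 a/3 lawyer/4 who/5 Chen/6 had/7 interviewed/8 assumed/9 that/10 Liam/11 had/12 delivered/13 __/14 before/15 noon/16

The marked gap is the direct object of "delivered".
Its filler is the fronted wh-phrase "what", at word 1.
(The other dependency links word 4 to a gap after word 8.)

1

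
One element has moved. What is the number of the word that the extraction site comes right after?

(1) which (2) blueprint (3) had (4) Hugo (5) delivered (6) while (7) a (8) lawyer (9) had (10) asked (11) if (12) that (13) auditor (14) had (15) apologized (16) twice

The displaced element is "which blueprint" (word 2).
It functions as the direct object of "delivered", so the gap sits immediately after word 5 ("delivered").
Base order: Hugo had delivered which blueprint while a lawyer had asked if that auditor had apologized twice.

5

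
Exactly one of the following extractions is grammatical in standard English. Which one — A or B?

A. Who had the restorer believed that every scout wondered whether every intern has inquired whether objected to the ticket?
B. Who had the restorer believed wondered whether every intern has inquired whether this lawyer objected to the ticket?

In A, the wh-phrase is extracted from inside a wh-island (introduced by "whether"), which blocks movement.
In B, the extraction path crosses only that-complement boundaries, which are transparent.
So B is grammatical.

B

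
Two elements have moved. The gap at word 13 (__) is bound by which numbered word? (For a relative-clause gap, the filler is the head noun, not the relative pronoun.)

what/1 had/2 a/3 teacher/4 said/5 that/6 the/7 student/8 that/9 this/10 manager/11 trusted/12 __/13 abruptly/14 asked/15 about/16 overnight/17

8

The marked gap is inside the relative clause, the direct object of "trusted".
Its filler is the head noun "student" (via "that"), at word 8.
(The other dependency links word 1 to a gap after word 16.)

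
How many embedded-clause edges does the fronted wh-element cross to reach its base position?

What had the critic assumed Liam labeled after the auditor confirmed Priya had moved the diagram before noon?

"what" is extracted from the object of "labeled".
Boundaries crossed, outermost first: [Ø] — 1 in total.

1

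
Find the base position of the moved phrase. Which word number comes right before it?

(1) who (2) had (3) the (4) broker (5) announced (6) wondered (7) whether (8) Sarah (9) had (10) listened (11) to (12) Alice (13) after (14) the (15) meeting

The displaced element is "who" (word 1).
It is linked across 1 clause boundary (Ø).
It functions as the subject of "wondered", so the gap sits immediately after word 5 ("announced").
Base order: The broker had announced that who wondered whether Sarah had listened to Alice after the meeting.

5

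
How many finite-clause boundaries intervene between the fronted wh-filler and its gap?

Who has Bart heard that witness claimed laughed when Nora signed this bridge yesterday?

"who" is extracted from the subject of "laughed".
Boundaries crossed, outermost first: [Ø], [Ø] — 2 in total.

2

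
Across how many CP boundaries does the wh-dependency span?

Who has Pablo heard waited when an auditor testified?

1

"who" is extracted from the subject of "waited".
Boundaries crossed, outermost first: [Ø] — 1 in total.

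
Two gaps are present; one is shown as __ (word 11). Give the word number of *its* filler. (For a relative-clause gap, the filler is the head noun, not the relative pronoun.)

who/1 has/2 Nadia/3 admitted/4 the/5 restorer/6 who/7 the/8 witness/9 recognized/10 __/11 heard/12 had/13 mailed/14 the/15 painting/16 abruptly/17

The marked gap is inside the relative clause, the direct object of "recognized".
Its filler is the head noun "restorer" (via "who"), at word 6.
(The other dependency links word 1 to a gap after word 12.)

6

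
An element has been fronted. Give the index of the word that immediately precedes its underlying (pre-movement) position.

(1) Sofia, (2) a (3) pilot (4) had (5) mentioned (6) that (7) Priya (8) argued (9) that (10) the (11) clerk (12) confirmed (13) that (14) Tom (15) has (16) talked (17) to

The displaced element is "Sofia" (word 1).
It is linked across 3 clause boundaries (that → that → that).
It functions as the object of the preposition "to" of "talked", so the gap sits immediately after word 17 ("to").
Base order: A pilot had mentioned that Priya argued that the clerk confirmed that Tom has talked to Sofia.

17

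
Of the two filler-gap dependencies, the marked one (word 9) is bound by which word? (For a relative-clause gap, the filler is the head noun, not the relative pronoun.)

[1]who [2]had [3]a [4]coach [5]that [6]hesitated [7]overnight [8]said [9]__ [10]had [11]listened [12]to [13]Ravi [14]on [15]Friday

The marked gap is the subject of "listened".
Its filler is the fronted wh-phrase "who", at word 1.
(The other dependency links word 4 to a gap after word 5.)

1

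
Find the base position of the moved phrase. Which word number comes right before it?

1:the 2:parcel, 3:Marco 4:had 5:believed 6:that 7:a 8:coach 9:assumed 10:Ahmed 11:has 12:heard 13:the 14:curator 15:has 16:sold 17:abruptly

The displaced element is "the parcel" (word 2).
It is linked across 3 clause boundaries (that → Ø → Ø).
It functions as the direct object of "sold", so the gap sits immediately after word 16 ("sold").
Base order: Marco had believed that a coach assumed Ahmed has heard the curator has sold the parcel abruptly.

16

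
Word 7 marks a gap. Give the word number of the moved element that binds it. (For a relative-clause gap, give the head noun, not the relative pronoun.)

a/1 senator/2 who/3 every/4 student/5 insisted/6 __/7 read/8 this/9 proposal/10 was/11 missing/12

The gap at 7 is the subject of "read", inside a relative clause.
The relative pronoun is "who" (word 3); it is bound by the head noun immediately before it.
Its filler is the head noun "senator", at word 2.

2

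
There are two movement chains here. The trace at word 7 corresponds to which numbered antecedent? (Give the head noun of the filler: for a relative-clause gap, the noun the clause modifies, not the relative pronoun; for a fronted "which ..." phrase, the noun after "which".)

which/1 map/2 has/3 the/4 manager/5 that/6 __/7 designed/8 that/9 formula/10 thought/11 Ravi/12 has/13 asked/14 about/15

5

The marked gap is inside the relative clause, the subject of "designed".
Its filler is the head noun "manager" (via "that"), at word 5.
(The other dependency links word 2 to a gap after word 15.)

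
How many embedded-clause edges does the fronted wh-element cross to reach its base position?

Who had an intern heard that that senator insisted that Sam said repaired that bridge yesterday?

3

"who" is extracted from the subject of "repaired".
Boundaries crossed, outermost first: [that], [that], [Ø] — 3 in total.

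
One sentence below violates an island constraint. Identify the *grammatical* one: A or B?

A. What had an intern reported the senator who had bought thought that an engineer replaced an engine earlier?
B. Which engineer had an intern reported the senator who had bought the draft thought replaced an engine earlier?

B

In A, the wh-phrase is extracted from inside a complex-NP island (relative clause) (introduced by "who"), which blocks movement.
In B, the extraction path crosses only that-complement boundaries, which are transparent.
So B is grammatical.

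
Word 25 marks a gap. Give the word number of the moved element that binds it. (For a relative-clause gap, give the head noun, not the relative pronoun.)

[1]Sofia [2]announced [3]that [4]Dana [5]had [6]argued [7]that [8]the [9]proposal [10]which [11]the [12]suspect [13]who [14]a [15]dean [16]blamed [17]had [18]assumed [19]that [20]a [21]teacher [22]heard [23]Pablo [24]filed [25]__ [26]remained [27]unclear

9

The gap at 25 is the object of "filed", inside a relative clause.
The relative pronoun is "which" (word 10); it is bound by the head noun immediately before it.
Its filler is the head noun "proposal", at word 9.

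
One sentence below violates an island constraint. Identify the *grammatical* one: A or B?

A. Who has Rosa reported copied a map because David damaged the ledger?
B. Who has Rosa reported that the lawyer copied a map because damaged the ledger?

A

In B, the wh-phrase is extracted from inside an adjunct island (introduced by "because"), which blocks movement.
In A, the extraction path crosses only that-complement boundaries, which are transparent.
So A is grammatical.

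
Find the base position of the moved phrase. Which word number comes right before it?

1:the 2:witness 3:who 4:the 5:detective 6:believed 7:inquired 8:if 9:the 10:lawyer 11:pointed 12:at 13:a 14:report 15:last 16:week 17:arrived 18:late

6

The displaced element is "the witness" (word 2).
It is linked across 1 clause boundary (Ø).
It functions as the subject of "inquired", so the gap sits immediately after word 6 ("believed").
Base order: The detective believed the witness inquired if the lawyer pointed at a report last week.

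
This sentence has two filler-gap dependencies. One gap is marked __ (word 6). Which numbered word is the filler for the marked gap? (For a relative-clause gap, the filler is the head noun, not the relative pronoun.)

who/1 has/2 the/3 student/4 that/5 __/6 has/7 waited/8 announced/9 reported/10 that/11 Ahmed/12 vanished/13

The marked gap is inside the relative clause, the subject of "waited".
Its filler is the head noun "student" (via "that"), at word 4.
(The other dependency links word 1 to a gap after word 9.)

4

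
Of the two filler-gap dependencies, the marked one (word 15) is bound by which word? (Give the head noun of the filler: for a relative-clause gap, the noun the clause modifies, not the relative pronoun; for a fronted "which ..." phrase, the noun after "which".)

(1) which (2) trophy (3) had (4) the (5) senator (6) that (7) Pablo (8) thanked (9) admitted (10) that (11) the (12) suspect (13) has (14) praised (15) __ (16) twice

The marked gap is the direct object of "praised".
Its filler is the fronted wh-phrase "which trophy", at word 2.
(The other dependency links word 5 to a gap after word 8.)

2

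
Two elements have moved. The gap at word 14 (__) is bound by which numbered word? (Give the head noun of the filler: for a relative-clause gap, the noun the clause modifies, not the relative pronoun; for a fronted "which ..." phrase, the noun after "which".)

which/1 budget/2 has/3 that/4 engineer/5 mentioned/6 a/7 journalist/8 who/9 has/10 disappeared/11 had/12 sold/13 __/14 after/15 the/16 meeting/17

2

The marked gap is the direct object of "sold".
Its filler is the fronted wh-phrase "which budget", at word 2.
(The other dependency links word 8 to a gap after word 9.)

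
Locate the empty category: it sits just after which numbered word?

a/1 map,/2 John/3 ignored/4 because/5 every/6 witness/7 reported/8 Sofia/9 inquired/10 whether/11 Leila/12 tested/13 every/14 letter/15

4

The displaced element is "a map" (word 2).
It functions as the direct object of "ignored", so the gap sits immediately after word 4 ("ignored").
Base order: John ignored a map because every witness reported Sofia inquired whether Leila tested every letter.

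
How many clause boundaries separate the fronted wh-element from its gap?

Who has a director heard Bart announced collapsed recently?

2

"who" is extracted from the subject of "collapsed".
Boundaries crossed, outermost first: [Ø], [Ø] — 2 in total.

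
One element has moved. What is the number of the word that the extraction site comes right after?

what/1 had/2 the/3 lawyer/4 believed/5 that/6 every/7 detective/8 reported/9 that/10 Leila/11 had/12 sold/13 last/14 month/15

The displaced element is "what" (word 1).
It is linked across 2 clause boundaries (that → that).
It functions as the direct object of "sold", so the gap sits immediately after word 13 ("sold").
Base order: The lawyer had believed that every detective reported that Leila had sold what last month.

13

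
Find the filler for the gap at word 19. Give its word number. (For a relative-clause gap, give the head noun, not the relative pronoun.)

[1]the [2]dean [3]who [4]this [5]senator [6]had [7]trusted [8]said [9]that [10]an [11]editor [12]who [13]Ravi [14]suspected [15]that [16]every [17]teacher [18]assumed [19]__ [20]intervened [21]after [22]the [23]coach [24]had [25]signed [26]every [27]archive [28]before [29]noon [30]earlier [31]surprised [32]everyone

The gap at 19 is the subject of "intervened", inside a relative clause.
The relative pronoun is "who" (word 12); it is bound by the head noun immediately before it.
Its filler is the head noun "editor", at word 11.

11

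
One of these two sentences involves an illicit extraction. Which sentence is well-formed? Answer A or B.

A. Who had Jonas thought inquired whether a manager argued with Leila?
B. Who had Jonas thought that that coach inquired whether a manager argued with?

In B, the wh-phrase is extracted from inside a wh-island (introduced by "whether"), which blocks movement.
In A, the extraction path crosses only that-complement boundaries, which are transparent.
So A is grammatical.

A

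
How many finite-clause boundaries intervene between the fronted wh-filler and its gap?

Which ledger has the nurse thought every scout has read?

"which ledger" is extracted from the object of "read".
Boundaries crossed, outermost first: [Ø] — 1 in total.

1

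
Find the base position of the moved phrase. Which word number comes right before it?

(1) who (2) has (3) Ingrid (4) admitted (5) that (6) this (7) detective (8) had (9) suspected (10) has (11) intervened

9

The displaced element is "who" (word 1).
It is linked across 2 clause boundaries (that → Ø).
It functions as the subject of "intervened", so the gap sits immediately after word 9 ("suspected").
Base order: Ingrid has admitted that this detective had suspected that who has intervened.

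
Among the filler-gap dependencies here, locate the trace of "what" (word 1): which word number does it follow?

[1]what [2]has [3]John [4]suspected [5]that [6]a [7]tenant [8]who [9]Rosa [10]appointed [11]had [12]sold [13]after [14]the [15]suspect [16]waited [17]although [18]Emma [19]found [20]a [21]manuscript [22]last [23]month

The displaced element is "what" (word 1).
It is linked across 1 clause boundary (that).
It functions as the direct object of "sold", so the gap sits immediately after word 12 ("sold").
Base order: John has suspected that a tenant who Rosa appointed had sold what after the suspect waited although Emma found a manuscript last month.

12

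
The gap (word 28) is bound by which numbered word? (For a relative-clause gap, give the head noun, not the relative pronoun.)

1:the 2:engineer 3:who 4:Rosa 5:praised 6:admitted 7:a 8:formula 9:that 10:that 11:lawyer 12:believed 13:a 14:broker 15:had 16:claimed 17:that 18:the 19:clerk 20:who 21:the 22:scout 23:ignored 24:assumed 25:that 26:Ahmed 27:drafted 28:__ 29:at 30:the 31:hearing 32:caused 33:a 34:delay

The gap at 28 is the object of "drafted", inside a relative clause.
The relative pronoun is "that" (word 9); it is bound by the head noun immediately before it.
Its filler is the head noun "formula", at word 8.

8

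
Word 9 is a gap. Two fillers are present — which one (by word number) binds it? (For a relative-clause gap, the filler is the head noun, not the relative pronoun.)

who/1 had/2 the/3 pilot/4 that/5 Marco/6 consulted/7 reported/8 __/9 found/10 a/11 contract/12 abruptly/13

The marked gap is the subject of "found".
Its filler is the fronted wh-phrase "who", at word 1.
(The other dependency links word 4 to a gap after word 7.)

1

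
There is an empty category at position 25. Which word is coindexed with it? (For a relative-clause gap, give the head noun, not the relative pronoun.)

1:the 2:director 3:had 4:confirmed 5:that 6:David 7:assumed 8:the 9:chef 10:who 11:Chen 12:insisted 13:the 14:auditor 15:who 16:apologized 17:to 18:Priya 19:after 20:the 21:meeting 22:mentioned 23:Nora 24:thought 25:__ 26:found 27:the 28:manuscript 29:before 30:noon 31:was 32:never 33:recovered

9

The gap at 25 is the subject of "found", inside a relative clause.
The relative pronoun is "who" (word 10); it is bound by the head noun immediately before it.
Its filler is the head noun "chef", at word 9.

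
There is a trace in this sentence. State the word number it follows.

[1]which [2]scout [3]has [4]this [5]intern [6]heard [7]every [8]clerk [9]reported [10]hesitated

The displaced element is "which scout" (word 2).
It is linked across 2 clause boundaries (Ø → Ø).
It functions as the subject of "hesitated", so the gap sits immediately after word 9 ("reported").
Base order: This intern has heard every clerk reported which scout hesitated.

9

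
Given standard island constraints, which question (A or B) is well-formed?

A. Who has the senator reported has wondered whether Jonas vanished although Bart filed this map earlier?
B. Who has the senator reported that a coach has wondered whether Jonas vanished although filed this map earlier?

In B, the wh-phrase is extracted from inside a wh-island (introduced by "whether"), which blocks movement.
In A, the extraction path crosses only that-complement boundaries, which are transparent.
So A is grammatical.

A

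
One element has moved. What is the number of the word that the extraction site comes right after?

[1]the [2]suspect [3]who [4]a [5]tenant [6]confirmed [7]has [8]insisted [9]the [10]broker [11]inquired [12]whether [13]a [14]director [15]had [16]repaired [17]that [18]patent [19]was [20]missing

The displaced element is "the suspect" (word 2).
It is linked across 1 clause boundary (Ø).
It functions as the subject of "insisted", so the gap sits immediately after word 6 ("confirmed").
Base order: A tenant confirmed the suspect has insisted the broker inquired whether a director had repaired that patent.

6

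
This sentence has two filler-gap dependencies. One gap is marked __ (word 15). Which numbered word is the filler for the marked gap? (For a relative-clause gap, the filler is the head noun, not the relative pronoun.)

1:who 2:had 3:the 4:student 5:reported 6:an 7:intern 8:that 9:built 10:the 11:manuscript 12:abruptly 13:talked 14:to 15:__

The marked gap is the object of the preposition "to" of "talked".
Its filler is the fronted wh-phrase "who", at word 1.
(The other dependency links word 7 to a gap after word 8.)

1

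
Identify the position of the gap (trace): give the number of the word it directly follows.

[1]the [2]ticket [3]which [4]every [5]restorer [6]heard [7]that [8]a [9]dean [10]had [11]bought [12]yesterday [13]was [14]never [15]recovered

11

The displaced element is "the ticket" (word 2).
It is linked across 1 clause boundary (that).
It functions as the direct object of "bought", so the gap sits immediately after word 11 ("bought").
Base order: Every restorer heard that a dean had bought the ticket yesterday.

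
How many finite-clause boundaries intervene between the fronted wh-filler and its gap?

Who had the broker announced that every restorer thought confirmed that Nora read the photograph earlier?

2

"who" is extracted from the subject of "confirmed".
Boundaries crossed, outermost first: [that], [Ø] — 2 in total.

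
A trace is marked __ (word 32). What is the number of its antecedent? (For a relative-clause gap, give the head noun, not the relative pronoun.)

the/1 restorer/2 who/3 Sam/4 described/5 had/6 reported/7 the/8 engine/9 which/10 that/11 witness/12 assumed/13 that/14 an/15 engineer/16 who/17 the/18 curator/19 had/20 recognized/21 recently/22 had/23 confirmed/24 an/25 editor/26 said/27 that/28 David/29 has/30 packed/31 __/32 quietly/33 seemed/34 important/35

The gap at 32 is the object of "packed", inside a relative clause.
The relative pronoun is "which" (word 10); it is bound by the head noun immediately before it.
Its filler is the head noun "engine", at word 9.

9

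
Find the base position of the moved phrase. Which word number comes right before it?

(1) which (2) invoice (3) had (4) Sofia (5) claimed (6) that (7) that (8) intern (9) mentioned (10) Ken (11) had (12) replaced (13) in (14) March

The displaced element is "which invoice" (word 2).
It is linked across 2 clause boundaries (that → Ø).
It functions as the direct object of "replaced", so the gap sits immediately after word 12 ("replaced").
Base order: Sofia had claimed that that intern mentioned Ken had replaced which invoice in March.

12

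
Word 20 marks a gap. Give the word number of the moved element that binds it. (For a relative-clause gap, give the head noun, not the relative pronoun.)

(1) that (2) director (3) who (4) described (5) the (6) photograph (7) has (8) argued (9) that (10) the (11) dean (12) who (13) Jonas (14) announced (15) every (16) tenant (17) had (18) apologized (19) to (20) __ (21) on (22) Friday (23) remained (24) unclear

11

The gap at 20 is the prepositional object of "apologized", inside a relative clause.
The relative pronoun is "who" (word 12); it is bound by the head noun immediately before it.
Its filler is the head noun "dean", at word 11.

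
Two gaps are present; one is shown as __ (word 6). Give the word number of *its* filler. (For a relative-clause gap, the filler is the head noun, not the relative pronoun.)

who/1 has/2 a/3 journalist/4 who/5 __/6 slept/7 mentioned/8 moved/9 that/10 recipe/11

The marked gap is inside the relative clause, the subject of "slept".
Its filler is the head noun "journalist" (via "who"), at word 4.
(The other dependency links word 1 to a gap after word 8.)

4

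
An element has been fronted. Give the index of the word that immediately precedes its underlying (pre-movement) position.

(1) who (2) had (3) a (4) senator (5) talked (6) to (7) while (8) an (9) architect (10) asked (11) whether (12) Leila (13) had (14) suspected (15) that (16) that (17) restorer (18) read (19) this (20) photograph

6

The displaced element is "who" (word 1).
It functions as the object of the preposition "to" of "talked", so the gap sits immediately after word 6 ("to").
Base order: A senator had talked to who while an architect asked whether Leila had suspected that that restorer read this photograph.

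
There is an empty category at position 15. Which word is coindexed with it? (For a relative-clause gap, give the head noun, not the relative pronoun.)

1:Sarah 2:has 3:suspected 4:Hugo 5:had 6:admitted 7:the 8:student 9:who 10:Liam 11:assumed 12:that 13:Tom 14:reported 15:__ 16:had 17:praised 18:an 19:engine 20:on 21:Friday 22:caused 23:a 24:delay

The gap at 15 is the subject of "praised", inside a relative clause.
The relative pronoun is "who" (word 9); it is bound by the head noun immediately before it.
Its filler is the head noun "student", at word 8.

8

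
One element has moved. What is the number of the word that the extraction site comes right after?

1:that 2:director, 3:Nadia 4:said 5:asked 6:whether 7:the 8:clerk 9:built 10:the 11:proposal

The displaced element is "that director" (word 2).
It is linked across 1 clause boundary (Ø).
It functions as the subject of "asked", so the gap sits immediately after word 4 ("said").
Base order: Nadia said that that director asked whether the clerk built the proposal.

4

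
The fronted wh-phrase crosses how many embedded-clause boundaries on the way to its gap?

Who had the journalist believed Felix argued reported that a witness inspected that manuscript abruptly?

2

"who" is extracted from the subject of "reported".
Boundaries crossed, outermost first: [Ø], [Ø] — 2 in total.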